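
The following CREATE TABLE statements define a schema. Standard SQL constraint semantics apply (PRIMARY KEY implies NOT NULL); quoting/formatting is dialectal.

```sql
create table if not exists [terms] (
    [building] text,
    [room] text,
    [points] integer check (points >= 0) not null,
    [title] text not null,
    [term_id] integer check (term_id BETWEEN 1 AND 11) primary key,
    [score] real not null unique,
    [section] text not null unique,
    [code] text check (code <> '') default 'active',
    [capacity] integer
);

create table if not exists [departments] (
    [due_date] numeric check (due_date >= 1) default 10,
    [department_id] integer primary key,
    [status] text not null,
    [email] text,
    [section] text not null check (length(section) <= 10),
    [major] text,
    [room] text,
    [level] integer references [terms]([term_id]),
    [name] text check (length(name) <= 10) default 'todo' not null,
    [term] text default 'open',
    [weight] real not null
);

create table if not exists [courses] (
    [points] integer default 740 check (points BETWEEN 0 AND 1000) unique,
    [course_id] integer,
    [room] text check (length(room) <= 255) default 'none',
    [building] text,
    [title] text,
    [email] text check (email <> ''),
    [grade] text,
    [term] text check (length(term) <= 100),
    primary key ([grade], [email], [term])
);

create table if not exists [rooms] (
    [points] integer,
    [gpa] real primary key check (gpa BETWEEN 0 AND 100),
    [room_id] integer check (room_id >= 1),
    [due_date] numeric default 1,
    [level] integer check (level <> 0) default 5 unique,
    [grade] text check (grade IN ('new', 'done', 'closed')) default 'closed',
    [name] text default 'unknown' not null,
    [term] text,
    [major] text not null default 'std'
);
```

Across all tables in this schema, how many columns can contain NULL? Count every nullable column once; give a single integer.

21

terms: 4 nullable (building, room, code, capacity — PK (term_id) and explicit NOT NULL columns excluded).
departments: 6 nullable (due_date, email, major, room, level, term — PK (department_id) and explicit NOT NULL columns excluded).
courses: 5 nullable (points, course_id, room, building, title — PK (grade, email, term) and explicit NOT NULL columns excluded).
rooms: 6 nullable (points, room_id, due_date, level, grade, term — PK (gpa) and explicit NOT NULL columns excluded).
Total: 4 + 6 + 5 + 6 = 21.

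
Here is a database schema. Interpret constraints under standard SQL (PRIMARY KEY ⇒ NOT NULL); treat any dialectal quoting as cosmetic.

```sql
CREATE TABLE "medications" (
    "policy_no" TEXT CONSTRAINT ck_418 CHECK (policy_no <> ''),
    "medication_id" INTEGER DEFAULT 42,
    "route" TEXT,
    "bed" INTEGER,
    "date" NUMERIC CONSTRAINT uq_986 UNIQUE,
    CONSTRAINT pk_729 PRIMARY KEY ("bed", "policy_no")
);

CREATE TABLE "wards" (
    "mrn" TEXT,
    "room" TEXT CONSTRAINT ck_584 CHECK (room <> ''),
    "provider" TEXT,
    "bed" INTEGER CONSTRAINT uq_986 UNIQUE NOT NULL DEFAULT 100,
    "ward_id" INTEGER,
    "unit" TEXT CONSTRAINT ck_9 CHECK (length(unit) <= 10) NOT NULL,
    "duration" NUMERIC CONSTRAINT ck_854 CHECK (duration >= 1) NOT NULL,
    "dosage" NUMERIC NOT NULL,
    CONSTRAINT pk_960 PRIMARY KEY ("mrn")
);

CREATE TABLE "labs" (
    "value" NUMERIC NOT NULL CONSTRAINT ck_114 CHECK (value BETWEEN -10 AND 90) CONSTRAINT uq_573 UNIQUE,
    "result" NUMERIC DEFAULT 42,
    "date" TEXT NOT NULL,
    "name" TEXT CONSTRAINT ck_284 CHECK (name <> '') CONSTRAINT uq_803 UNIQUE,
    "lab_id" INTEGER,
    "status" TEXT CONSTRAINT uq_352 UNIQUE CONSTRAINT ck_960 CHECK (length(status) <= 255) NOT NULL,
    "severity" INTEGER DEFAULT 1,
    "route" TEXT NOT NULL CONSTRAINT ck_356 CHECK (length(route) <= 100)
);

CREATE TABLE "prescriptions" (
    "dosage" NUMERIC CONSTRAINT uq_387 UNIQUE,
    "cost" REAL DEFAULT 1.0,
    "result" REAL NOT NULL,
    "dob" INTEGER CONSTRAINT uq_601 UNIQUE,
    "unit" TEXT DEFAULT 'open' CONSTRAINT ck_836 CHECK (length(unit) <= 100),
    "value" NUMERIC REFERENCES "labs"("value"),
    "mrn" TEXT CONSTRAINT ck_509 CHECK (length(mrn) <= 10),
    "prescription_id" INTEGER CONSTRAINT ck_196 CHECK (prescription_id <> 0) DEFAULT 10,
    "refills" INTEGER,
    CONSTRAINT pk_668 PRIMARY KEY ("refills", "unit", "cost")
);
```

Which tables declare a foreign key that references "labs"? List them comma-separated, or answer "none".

- prescriptions.value references labs(value).

prescriptions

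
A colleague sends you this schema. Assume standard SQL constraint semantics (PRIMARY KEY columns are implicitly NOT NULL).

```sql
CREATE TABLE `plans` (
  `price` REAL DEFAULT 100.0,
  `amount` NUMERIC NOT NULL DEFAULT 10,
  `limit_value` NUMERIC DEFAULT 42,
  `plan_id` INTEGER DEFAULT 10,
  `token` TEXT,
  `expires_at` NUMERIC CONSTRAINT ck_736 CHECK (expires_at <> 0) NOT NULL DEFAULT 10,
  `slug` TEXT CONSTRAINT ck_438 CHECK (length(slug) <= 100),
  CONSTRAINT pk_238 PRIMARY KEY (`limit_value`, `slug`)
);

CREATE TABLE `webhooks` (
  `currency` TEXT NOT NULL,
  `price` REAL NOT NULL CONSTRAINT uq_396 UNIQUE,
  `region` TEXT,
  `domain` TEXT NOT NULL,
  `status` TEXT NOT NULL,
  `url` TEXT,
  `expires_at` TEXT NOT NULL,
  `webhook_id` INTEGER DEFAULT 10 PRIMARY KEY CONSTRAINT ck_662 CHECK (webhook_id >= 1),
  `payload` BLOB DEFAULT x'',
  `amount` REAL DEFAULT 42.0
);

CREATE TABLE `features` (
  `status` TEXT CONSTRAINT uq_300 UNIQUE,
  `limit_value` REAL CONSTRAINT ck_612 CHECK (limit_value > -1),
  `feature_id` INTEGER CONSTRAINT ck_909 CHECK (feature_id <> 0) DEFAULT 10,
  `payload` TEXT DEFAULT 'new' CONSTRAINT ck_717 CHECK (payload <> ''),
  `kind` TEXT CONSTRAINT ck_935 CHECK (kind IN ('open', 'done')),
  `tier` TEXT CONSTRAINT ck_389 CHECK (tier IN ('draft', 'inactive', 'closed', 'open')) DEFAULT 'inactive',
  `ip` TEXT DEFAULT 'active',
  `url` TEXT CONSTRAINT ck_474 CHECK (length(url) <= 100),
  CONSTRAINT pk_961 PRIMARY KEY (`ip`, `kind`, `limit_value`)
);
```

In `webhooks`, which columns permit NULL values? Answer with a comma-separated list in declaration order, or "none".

- currency: declared NOT NULL → not nullable.
- price: declared NOT NULL → not nullable.
- region: no NOT NULL constraint applies → nullable.
- domain: declared NOT NULL → not nullable.
- status: declared NOT NULL → not nullable.
- url: no NOT NULL constraint applies → nullable.
- expires_at: declared NOT NULL → not nullable.
- webhook_id: part of the PRIMARY KEY, which implies NOT NULL → not nullable.
- payload: DEFAULT only fills an omitted column; an explicit NULL is still allowed → nullable.
- amount: DEFAULT only fills an omitted column; an explicit NULL is still allowed → nullable.

region, url, payload, amount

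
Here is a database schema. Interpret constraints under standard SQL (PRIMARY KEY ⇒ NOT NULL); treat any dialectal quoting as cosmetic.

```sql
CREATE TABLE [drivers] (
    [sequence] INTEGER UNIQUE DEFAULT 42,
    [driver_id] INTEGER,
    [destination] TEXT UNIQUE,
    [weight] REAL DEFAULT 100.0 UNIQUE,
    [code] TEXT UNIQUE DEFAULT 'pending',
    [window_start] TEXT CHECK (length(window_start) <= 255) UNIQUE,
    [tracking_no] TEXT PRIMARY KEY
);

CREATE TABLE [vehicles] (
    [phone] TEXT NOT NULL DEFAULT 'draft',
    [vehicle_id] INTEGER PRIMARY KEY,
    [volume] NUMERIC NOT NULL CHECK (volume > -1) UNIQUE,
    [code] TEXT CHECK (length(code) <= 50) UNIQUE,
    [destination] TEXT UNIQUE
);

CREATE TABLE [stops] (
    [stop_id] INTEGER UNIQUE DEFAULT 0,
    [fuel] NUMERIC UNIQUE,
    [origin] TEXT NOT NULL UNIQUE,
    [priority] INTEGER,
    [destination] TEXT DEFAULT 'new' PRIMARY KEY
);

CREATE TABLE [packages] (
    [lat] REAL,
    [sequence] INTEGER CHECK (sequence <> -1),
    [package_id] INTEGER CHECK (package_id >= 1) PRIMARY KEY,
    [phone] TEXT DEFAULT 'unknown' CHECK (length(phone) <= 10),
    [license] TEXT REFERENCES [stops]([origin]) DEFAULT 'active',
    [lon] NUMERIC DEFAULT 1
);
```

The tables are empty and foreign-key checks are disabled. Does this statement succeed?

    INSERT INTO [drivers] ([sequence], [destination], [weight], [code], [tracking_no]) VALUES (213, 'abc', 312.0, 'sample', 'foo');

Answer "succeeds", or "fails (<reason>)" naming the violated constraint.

NOT NULL columns: tracking_no is supplied.
No constraint is violated.

succeeds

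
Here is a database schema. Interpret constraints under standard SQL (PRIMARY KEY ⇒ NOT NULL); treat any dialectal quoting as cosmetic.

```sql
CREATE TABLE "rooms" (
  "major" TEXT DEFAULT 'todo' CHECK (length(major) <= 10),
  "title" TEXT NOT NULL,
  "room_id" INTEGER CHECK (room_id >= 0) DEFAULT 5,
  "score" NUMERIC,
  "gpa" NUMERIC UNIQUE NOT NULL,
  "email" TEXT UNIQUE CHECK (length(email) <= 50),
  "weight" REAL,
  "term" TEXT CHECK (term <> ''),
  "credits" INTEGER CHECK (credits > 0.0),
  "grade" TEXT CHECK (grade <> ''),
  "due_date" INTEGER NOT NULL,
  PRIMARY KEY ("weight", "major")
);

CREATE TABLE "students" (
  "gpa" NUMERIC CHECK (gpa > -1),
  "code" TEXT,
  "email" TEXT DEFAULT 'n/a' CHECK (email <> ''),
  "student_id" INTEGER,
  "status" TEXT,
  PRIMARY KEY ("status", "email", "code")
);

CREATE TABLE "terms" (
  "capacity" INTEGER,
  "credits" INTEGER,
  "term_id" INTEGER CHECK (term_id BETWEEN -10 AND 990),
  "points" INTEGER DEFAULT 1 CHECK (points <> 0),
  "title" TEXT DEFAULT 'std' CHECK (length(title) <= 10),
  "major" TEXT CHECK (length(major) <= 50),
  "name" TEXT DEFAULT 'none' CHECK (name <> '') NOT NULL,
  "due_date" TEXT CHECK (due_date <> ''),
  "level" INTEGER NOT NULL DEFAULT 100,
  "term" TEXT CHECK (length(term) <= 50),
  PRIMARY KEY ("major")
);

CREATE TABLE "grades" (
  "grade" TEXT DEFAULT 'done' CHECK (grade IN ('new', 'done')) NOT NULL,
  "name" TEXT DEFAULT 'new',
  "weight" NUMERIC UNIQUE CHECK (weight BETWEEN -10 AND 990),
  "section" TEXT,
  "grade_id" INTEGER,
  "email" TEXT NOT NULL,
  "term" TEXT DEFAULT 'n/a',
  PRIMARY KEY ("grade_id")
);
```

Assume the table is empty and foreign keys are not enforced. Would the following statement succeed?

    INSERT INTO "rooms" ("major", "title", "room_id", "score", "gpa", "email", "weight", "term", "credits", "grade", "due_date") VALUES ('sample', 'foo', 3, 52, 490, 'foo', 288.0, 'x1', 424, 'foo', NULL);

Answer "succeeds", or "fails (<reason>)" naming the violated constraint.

fails (NOT NULL on due_date)

due_date is explicitly set to NULL, but due_date is declared NOT NULL.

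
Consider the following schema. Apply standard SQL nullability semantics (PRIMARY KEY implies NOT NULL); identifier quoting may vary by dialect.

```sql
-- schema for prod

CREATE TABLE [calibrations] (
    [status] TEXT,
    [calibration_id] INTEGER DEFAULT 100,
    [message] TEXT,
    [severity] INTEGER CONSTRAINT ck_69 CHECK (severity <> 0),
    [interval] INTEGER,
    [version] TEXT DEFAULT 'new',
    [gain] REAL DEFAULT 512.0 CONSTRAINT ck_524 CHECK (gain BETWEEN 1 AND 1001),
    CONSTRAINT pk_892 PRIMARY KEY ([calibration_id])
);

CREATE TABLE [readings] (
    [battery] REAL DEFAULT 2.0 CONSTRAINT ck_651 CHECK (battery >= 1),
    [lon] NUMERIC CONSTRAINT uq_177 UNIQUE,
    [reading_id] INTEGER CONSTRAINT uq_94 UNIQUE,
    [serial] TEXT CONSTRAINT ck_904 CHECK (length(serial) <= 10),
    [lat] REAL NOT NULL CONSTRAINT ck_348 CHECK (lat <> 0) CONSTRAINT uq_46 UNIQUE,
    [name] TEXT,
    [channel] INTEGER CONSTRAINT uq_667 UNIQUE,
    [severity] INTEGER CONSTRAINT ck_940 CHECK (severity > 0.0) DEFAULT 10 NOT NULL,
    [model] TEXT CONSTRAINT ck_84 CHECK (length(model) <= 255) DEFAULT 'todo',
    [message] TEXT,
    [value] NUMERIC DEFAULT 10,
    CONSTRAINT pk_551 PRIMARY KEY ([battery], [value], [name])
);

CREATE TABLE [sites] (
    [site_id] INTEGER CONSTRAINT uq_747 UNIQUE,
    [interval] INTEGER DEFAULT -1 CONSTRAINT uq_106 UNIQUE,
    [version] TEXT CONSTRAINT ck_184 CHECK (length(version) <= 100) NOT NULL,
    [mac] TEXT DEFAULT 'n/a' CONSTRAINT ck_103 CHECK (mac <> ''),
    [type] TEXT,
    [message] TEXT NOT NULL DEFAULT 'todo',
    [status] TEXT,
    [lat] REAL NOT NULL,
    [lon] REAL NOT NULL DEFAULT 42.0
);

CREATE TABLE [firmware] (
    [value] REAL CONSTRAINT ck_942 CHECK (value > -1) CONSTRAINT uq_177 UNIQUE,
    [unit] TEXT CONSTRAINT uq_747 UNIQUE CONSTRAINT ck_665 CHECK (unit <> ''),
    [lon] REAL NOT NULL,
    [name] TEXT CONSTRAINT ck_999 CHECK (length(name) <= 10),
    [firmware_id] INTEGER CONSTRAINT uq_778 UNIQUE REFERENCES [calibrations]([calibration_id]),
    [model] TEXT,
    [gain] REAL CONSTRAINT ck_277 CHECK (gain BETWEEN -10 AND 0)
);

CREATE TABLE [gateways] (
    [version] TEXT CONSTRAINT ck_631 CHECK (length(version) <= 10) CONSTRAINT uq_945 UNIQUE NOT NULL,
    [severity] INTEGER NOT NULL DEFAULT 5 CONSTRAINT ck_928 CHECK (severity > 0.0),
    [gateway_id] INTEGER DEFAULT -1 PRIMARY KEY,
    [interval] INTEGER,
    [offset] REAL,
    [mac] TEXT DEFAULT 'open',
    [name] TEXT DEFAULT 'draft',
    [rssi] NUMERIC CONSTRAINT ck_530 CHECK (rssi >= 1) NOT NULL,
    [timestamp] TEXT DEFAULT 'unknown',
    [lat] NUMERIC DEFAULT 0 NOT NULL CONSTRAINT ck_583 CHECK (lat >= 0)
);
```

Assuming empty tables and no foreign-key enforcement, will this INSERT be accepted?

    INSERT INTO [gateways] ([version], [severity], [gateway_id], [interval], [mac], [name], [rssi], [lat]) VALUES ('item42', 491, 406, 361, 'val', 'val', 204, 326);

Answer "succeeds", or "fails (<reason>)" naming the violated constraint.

succeeds

NOT NULL columns: gateway_id is supplied; lat is supplied; rssi is supplied; severity is supplied; version is supplied.
CHECK constraints: 'item42' satisfies (length(version) <= 10); 491 satisfies (severity > 0.0); 204 satisfies (rssi >= 1); 326 satisfies (lat >= 0).
No constraint is violated.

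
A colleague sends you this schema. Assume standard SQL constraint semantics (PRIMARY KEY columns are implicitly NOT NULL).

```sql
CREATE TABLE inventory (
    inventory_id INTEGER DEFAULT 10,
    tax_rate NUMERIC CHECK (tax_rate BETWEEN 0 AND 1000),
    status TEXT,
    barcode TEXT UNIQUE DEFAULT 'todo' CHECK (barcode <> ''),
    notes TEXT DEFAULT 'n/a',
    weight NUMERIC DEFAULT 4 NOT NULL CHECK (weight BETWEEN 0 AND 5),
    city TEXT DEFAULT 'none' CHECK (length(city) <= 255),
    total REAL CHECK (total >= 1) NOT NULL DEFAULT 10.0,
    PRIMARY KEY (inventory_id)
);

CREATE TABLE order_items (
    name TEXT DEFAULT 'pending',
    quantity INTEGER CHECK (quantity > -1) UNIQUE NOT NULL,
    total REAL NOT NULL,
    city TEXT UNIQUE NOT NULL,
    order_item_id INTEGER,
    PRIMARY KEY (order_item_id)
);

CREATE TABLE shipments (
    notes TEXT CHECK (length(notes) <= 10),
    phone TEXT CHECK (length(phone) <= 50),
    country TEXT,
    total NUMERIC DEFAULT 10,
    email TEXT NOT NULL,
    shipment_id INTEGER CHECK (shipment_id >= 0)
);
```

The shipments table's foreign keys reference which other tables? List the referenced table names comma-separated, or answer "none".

No column in shipments has a REFERENCES clause.

none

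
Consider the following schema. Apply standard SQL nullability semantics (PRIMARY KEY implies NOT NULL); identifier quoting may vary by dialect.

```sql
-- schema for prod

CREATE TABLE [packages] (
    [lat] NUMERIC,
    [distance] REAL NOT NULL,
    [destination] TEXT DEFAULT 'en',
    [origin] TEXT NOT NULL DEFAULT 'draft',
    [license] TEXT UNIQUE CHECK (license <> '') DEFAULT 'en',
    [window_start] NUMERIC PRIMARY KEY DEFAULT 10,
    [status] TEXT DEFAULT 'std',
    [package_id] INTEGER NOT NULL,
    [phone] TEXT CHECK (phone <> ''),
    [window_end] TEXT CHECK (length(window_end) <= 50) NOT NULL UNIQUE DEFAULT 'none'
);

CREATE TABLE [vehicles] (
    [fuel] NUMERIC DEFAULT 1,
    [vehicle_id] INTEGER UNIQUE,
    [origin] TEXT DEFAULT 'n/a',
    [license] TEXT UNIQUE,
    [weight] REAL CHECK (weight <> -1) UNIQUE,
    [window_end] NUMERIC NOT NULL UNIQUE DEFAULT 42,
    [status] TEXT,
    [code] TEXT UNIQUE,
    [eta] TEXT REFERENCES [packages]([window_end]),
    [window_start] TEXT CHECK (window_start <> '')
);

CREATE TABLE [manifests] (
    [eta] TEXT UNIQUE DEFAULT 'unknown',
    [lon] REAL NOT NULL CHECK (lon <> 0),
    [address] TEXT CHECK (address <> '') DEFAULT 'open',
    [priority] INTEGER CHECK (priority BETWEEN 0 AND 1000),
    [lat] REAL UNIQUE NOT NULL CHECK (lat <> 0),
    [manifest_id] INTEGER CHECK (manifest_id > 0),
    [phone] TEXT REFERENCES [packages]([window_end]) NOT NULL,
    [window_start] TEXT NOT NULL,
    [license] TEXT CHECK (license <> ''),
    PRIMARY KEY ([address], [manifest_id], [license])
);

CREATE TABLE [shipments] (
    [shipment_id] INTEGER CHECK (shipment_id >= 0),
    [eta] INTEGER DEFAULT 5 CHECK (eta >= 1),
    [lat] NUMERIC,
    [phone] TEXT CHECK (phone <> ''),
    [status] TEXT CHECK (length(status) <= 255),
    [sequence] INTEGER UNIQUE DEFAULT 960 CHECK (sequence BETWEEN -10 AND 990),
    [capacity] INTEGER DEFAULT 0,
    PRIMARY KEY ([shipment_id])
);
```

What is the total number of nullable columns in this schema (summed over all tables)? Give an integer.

22

packages: 5 nullable (lat, destination, license, status, phone — PK (window_start) and explicit NOT NULL columns excluded).
vehicles: 9 nullable (fuel, vehicle_id, origin, license, weight, status, code, eta, window_start — PK none and explicit NOT NULL columns excluded).
manifests: 2 nullable (eta, priority — PK (address, manifest_id, license) and explicit NOT NULL columns excluded).
shipments: 6 nullable (eta, lat, phone, status, sequence, capacity — PK (shipment_id) and explicit NOT NULL columns excluded).
Total: 5 + 9 + 2 + 6 = 22.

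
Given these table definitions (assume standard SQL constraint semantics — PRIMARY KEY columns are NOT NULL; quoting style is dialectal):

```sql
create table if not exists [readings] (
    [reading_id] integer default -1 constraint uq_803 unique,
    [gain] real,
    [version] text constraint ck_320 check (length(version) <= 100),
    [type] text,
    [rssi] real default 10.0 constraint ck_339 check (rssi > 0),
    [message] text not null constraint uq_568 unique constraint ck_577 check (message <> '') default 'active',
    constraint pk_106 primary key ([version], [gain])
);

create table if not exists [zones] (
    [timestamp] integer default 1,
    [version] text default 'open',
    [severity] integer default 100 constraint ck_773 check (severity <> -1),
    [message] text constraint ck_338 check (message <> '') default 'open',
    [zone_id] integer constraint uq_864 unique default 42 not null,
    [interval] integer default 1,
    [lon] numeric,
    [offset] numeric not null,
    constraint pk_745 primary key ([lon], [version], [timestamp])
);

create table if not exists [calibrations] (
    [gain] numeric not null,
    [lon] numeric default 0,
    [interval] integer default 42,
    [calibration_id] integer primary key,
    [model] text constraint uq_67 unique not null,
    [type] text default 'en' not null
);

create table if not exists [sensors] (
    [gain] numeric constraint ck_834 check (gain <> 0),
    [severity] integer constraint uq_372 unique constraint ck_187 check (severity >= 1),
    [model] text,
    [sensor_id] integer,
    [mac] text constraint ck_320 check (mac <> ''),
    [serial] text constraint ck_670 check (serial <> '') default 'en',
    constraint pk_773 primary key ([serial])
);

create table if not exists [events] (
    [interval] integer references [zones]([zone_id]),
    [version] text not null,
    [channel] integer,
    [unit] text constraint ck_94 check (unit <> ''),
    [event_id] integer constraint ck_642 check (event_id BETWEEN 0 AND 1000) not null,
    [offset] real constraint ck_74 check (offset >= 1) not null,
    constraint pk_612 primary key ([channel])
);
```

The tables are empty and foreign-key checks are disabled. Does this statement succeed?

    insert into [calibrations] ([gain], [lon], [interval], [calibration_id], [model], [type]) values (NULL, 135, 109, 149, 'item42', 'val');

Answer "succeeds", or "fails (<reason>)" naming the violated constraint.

fails (NOT NULL on gain)

gain is explicitly set to NULL, but gain is declared NOT NULL.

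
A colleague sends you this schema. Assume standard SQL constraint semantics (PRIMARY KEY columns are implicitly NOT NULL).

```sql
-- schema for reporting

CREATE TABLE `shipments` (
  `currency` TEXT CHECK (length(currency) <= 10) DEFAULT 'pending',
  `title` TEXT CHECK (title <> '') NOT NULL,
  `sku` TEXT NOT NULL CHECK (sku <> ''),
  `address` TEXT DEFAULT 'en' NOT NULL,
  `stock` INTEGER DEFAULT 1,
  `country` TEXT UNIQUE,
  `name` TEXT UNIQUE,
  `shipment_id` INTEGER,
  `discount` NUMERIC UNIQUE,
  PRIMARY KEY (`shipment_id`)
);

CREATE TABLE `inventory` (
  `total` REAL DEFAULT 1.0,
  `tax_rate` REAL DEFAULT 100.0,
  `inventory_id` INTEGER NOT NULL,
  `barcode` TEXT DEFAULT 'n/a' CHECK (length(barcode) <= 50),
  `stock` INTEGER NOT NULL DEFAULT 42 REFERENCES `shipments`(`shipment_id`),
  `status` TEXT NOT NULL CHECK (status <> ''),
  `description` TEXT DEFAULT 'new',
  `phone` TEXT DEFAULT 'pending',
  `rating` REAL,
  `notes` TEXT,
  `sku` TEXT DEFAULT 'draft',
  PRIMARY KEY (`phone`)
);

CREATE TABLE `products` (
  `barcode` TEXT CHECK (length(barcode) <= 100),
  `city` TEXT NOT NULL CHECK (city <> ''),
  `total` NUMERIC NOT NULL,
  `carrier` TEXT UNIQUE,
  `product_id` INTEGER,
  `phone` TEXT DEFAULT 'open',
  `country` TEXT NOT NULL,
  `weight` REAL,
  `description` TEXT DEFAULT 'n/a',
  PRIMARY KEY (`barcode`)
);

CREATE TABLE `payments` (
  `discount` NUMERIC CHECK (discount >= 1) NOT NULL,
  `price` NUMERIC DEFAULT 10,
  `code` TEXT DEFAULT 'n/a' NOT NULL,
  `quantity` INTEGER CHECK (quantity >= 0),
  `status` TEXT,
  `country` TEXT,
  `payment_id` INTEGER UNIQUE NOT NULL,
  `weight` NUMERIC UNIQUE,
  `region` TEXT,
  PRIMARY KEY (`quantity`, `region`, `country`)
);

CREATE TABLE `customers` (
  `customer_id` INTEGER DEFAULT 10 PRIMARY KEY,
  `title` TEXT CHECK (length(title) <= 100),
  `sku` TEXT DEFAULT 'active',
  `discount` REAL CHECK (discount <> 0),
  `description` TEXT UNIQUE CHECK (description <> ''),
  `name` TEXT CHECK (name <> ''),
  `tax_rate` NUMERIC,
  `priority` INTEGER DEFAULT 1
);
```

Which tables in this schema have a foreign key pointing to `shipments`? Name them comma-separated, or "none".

- inventory.stock references shipments(shipment_id).

inventory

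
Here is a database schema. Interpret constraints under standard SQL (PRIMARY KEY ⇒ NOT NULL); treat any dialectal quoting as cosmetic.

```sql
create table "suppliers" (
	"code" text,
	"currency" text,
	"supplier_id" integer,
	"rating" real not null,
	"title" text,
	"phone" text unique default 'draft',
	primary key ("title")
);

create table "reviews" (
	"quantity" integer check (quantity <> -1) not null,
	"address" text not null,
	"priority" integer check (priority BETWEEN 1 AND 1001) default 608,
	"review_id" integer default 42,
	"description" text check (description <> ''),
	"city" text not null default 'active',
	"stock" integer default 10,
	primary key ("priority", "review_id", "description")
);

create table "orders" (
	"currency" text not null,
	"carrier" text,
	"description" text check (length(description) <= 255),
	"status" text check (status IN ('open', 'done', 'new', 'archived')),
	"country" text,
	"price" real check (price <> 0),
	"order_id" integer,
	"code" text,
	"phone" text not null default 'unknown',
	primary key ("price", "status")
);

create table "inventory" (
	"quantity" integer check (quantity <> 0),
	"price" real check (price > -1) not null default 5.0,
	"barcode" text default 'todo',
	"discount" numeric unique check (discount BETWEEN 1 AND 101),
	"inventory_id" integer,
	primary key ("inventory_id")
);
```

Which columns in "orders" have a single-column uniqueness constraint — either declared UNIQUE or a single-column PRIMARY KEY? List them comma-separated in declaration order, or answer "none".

- currency: no UNIQUE or single-column PK constraint.
- carrier: no UNIQUE or single-column PK constraint.
- description: no UNIQUE or single-column PK constraint.
- status: part of a composite PRIMARY KEY — only the tuple is unique, not this column on its own.
- country: no UNIQUE or single-column PK constraint.
- price: part of a composite PRIMARY KEY — only the tuple is unique, not this column on its own.
- order_id: no UNIQUE or single-column PK constraint.
- code: no UNIQUE or single-column PK constraint.
- phone: no UNIQUE or single-column PK constraint.

none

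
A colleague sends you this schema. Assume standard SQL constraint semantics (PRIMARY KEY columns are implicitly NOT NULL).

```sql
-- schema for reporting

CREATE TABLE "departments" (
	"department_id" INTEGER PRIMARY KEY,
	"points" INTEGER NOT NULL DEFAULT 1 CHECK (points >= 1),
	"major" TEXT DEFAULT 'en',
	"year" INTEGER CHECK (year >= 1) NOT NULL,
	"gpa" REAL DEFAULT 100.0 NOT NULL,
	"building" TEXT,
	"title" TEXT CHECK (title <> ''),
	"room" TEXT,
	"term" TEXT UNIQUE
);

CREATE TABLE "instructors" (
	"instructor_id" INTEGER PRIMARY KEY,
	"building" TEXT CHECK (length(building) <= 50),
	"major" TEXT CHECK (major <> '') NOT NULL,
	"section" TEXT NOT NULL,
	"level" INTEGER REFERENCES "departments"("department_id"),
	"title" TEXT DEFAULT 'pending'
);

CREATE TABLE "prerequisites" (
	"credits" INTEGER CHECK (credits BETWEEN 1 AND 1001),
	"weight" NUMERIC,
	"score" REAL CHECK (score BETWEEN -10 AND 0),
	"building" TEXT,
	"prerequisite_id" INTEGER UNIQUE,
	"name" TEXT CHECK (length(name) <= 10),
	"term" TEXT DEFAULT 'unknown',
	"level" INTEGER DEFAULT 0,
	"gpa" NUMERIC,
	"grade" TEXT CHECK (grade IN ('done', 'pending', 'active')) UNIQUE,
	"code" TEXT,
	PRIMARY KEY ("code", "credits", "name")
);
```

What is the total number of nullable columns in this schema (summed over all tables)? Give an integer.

16

departments: 5 nullable (major, building, title, room, term — PK (department_id) and explicit NOT NULL columns excluded).
instructors: 3 nullable (building, level, title — PK (instructor_id) and explicit NOT NULL columns excluded).
prerequisites: 8 nullable (weight, score, building, prerequisite_id, term, level, gpa, grade — PK (code, credits, name) and explicit NOT NULL columns excluded).
Total: 5 + 3 + 8 = 16.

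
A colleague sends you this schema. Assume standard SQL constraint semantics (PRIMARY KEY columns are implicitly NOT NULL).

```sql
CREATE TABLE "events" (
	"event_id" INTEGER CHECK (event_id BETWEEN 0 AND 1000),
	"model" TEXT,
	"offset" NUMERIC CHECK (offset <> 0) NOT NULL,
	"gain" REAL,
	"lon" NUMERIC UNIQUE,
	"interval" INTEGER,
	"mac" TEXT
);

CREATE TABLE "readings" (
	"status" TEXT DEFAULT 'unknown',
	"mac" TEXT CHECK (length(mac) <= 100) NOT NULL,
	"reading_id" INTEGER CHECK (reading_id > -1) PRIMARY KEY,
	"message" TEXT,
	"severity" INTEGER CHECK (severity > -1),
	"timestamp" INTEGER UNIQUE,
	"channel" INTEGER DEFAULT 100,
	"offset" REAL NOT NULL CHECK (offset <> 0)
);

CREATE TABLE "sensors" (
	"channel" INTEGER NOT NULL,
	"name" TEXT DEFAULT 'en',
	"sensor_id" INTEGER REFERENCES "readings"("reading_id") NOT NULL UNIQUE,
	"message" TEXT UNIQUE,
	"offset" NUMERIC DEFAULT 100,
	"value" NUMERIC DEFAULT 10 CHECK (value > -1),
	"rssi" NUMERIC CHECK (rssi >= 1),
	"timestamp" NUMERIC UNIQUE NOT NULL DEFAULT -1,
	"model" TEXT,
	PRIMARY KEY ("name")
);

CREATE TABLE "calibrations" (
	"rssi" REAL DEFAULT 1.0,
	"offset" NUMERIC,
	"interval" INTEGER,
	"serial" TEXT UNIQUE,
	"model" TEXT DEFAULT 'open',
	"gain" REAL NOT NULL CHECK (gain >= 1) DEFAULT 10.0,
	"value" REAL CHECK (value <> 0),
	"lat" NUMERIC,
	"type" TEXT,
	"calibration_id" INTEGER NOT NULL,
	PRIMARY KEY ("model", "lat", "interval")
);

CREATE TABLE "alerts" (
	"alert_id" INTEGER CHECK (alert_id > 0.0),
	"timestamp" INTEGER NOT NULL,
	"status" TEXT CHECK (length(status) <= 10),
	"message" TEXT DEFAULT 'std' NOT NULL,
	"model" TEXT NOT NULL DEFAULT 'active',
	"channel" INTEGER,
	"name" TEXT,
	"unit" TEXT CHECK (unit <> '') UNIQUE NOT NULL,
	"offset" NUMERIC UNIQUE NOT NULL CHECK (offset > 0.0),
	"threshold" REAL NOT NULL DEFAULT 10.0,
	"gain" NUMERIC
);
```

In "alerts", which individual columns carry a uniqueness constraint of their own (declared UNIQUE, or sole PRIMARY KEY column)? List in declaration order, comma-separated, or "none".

unit, offset

- alert_id: no UNIQUE or single-column PK constraint.
- timestamp: no UNIQUE or single-column PK constraint.
- status: no UNIQUE or single-column PK constraint.
- message: no UNIQUE or single-column PK constraint.
- model: no UNIQUE or single-column PK constraint.
- channel: no UNIQUE or single-column PK constraint.
- name: no UNIQUE or single-column PK constraint.
- unit: declared UNIQUE → unique.
- offset: declared UNIQUE → unique.
- threshold: no UNIQUE or single-column PK constraint.
- gain: no UNIQUE or single-column PK constraint.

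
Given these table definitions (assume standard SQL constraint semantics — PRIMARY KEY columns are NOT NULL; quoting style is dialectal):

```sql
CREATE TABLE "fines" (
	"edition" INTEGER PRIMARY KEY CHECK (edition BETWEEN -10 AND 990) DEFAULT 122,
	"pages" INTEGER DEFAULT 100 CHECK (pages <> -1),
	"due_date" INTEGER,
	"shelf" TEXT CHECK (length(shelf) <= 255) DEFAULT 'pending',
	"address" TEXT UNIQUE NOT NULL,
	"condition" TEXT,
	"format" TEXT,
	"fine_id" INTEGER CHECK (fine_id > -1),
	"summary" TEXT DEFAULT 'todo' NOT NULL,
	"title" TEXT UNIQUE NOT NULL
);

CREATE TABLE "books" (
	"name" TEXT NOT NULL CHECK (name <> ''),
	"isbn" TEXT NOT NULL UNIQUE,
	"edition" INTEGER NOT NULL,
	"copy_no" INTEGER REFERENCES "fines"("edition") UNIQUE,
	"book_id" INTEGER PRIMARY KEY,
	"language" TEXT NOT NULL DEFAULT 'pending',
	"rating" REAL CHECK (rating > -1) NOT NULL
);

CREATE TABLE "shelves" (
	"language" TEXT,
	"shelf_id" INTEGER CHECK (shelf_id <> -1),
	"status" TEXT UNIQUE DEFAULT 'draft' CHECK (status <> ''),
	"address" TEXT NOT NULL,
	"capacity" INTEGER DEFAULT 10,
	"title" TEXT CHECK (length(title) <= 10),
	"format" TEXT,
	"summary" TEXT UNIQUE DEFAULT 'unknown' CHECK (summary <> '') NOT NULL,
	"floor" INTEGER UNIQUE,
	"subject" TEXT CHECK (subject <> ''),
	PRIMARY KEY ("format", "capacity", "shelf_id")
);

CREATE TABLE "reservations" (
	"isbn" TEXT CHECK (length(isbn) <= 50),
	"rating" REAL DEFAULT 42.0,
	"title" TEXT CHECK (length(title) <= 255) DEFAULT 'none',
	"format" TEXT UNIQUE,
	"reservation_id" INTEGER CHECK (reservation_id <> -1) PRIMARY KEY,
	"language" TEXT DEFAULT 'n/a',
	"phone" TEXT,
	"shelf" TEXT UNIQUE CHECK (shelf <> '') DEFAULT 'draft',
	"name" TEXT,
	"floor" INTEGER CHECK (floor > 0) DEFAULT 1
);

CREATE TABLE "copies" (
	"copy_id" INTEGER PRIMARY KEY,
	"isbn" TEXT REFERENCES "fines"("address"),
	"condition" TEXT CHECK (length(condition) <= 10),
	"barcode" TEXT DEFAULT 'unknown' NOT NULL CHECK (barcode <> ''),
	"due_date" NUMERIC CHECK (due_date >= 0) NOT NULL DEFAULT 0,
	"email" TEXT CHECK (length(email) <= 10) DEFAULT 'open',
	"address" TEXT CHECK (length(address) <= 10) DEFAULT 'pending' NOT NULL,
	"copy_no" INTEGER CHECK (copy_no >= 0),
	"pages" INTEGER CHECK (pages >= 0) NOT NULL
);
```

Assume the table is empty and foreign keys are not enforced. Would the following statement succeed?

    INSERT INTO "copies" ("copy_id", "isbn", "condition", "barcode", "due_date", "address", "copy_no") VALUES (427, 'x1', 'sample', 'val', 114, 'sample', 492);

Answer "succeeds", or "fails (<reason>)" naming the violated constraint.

fails (NOT NULL on pages)

pages is omitted from the column list and has no DEFAULT, so it would receive NULL.
But pages is declared NOT NULL.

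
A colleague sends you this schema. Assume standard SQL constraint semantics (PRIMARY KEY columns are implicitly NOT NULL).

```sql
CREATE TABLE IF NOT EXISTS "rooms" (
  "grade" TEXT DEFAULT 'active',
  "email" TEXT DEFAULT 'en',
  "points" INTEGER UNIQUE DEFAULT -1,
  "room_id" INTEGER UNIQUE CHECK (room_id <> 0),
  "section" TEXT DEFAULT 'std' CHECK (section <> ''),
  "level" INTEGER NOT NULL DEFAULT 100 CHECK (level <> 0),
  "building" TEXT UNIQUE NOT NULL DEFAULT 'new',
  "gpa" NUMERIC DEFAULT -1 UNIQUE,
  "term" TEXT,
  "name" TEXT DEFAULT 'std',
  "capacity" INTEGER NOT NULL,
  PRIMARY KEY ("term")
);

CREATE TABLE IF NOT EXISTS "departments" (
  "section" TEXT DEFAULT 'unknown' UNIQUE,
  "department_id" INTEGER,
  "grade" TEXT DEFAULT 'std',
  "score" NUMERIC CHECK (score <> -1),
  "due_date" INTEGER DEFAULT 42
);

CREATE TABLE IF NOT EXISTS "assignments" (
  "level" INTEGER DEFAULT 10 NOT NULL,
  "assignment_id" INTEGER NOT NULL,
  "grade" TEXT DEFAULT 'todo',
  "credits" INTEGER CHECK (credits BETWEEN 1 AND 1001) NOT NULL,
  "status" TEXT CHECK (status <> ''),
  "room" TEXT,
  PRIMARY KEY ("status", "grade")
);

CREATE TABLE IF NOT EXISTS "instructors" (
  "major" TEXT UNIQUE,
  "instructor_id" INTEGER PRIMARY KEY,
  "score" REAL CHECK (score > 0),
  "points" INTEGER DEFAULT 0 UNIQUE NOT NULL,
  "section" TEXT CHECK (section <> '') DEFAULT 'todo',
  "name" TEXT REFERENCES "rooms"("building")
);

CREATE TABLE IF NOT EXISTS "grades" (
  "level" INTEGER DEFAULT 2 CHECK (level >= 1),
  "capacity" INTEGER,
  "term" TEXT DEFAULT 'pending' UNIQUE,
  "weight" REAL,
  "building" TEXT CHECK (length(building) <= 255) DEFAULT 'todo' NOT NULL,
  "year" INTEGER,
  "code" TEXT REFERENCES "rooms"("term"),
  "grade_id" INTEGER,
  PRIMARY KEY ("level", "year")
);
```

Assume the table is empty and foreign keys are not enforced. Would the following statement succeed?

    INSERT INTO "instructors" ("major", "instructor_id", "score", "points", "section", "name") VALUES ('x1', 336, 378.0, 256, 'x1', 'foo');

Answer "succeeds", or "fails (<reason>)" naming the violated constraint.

NOT NULL columns: instructor_id is supplied; points is supplied.
CHECK constraints: 378.0 satisfies (score > 0); 'x1' satisfies (section <> '').
No constraint is violated.

succeeds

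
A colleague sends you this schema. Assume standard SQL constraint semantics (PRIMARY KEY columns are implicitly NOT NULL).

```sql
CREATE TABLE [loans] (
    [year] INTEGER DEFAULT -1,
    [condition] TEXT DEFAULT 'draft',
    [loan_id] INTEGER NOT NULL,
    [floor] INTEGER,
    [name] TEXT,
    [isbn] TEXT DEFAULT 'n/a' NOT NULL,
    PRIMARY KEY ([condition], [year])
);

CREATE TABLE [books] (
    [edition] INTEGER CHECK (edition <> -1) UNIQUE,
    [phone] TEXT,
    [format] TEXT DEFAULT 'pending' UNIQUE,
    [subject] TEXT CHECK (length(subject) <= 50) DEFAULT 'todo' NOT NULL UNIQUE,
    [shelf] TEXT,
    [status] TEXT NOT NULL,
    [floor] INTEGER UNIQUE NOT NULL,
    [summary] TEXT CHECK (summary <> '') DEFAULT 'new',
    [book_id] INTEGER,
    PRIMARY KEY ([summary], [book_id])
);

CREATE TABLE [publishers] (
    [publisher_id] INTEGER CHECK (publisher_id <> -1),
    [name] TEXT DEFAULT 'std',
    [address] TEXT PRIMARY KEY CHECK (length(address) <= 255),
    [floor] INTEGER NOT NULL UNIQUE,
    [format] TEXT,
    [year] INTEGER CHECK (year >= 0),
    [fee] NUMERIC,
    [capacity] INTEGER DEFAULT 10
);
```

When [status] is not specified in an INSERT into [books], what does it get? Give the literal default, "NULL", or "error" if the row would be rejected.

error

status has no DEFAULT clause.
Omitting it would insert NULL, but it is declared NOT NULL, so the INSERT fails.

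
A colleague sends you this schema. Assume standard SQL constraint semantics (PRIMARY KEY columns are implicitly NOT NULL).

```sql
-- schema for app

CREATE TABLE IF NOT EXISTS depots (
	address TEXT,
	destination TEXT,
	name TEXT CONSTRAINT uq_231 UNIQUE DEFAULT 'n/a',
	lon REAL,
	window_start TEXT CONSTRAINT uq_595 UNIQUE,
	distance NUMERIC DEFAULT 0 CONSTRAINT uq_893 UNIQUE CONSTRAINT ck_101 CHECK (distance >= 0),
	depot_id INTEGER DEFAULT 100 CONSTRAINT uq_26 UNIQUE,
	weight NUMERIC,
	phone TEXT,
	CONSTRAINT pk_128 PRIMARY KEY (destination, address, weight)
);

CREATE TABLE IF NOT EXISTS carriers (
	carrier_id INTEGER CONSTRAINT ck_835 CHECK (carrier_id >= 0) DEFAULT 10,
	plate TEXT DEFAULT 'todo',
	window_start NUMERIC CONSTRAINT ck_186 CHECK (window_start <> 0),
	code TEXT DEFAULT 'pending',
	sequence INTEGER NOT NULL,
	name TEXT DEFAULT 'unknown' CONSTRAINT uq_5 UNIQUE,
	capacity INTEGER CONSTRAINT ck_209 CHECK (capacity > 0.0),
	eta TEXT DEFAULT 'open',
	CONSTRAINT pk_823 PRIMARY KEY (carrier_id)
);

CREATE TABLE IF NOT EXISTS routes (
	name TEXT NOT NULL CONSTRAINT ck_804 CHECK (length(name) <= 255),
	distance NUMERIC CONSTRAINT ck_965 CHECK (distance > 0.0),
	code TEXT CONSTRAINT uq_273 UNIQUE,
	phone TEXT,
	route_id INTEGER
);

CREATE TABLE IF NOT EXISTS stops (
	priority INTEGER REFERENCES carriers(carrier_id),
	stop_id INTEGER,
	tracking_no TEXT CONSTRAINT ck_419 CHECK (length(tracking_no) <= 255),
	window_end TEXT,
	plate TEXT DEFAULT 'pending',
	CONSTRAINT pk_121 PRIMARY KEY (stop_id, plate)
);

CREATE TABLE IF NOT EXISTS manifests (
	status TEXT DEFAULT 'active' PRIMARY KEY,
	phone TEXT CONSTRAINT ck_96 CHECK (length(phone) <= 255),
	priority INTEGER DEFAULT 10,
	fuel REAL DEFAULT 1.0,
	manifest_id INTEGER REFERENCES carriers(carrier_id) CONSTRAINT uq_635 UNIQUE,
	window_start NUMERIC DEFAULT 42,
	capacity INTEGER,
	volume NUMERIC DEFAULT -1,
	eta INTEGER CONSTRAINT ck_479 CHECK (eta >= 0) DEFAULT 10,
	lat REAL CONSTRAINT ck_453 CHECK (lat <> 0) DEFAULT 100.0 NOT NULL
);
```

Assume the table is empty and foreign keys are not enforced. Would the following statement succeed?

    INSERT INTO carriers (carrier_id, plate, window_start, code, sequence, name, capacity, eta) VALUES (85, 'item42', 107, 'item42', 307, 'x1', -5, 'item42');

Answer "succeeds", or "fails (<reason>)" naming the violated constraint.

The value -5 for capacity violates CHECK (capacity > 0.0).

fails (CHECK on capacity)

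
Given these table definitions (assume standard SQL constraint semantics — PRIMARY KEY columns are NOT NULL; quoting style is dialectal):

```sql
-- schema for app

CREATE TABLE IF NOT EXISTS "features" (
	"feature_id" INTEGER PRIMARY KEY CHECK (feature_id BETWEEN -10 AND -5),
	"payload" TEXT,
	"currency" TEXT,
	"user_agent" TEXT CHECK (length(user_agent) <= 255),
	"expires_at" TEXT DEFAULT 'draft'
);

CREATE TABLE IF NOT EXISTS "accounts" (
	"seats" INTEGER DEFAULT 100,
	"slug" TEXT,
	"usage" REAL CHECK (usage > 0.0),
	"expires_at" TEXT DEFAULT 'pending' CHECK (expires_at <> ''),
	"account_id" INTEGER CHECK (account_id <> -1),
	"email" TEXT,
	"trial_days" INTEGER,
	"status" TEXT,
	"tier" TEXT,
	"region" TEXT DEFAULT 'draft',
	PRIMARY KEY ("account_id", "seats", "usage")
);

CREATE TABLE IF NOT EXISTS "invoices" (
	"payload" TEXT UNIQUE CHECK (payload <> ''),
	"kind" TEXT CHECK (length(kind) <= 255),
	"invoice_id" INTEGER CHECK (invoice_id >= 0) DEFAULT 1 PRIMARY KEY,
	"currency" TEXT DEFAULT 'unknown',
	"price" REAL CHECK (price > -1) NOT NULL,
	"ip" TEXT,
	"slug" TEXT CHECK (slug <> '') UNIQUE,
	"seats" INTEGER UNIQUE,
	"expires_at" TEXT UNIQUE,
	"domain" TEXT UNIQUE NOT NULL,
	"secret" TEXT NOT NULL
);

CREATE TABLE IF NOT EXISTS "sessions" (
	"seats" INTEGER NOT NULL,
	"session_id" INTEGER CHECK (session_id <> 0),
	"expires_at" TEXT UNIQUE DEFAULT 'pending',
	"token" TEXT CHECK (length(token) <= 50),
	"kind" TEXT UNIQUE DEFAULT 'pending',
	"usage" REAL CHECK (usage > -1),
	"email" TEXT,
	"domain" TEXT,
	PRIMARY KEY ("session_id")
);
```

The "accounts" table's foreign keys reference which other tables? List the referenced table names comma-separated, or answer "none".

No column in accounts has a REFERENCES clause.

none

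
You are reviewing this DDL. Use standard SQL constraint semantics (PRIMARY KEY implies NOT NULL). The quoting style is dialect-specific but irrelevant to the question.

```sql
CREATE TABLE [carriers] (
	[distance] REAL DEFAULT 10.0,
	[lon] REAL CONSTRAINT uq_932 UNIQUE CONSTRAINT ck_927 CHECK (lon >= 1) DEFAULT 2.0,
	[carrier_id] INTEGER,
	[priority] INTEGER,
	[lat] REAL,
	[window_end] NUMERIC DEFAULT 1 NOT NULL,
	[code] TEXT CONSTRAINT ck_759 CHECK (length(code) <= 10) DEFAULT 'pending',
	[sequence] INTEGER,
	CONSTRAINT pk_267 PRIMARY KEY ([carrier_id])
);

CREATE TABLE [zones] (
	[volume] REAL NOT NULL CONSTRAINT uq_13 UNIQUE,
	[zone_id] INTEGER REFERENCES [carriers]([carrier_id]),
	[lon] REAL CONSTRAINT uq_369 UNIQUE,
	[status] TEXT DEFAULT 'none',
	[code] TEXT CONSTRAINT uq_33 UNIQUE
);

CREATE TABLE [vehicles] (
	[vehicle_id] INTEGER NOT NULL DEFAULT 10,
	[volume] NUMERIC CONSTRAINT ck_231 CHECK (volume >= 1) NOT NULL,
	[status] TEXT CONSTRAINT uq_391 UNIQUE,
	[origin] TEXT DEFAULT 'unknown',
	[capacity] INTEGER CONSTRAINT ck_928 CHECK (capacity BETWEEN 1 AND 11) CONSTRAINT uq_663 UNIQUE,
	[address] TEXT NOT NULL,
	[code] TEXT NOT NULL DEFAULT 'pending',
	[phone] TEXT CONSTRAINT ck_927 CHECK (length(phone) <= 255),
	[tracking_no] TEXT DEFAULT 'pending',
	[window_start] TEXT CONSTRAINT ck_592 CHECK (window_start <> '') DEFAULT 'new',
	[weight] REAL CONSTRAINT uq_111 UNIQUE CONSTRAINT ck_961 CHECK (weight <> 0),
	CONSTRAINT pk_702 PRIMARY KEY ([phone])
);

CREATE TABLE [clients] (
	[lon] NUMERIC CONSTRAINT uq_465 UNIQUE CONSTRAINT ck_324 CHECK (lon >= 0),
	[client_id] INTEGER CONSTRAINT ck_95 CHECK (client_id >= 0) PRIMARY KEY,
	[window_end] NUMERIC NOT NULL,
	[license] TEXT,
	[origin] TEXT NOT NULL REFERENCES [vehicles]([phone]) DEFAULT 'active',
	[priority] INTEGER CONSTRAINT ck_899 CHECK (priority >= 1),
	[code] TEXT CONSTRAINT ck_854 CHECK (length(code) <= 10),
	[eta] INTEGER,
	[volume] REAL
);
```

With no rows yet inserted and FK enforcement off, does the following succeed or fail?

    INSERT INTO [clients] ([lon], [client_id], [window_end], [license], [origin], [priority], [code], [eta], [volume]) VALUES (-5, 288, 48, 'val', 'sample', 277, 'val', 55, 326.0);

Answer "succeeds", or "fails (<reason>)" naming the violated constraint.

The value -5 for lon violates CHECK (lon >= 0).

fails (CHECK on lon)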